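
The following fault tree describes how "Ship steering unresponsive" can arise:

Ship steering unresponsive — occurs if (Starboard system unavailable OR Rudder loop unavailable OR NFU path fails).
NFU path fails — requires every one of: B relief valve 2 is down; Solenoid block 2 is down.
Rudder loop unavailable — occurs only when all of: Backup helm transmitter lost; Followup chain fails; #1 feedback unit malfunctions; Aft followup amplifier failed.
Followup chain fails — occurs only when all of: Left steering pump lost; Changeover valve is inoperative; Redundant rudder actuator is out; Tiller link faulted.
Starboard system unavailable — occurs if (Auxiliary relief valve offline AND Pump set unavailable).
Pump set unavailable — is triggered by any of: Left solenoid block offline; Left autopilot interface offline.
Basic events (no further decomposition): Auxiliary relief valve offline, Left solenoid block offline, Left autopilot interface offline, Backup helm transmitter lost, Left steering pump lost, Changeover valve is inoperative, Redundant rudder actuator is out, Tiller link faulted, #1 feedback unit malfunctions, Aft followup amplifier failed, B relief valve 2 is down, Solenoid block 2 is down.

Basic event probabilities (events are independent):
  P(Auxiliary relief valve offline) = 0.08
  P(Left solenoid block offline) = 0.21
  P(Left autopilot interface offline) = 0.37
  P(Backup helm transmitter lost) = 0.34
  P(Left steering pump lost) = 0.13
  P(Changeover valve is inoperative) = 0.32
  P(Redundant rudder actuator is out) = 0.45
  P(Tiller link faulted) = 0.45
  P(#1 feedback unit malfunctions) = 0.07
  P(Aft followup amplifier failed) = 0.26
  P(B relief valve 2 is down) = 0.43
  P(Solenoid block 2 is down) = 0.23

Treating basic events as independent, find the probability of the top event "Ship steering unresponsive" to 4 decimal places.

0.1352

P(Pump set unavailable) [OR] = 1 − (1−0.21) × (1−0.37) = 0.502300
P(Starboard system unavailable) [AND] = 0.08 × 0.502300 = 0.040184
P(Followup chain fails) [AND] = 0.13 × 0.32 × 0.45 × 0.45 = 0.008424
P(Rudder loop unavailable) [AND] = 0.34 × 0.008424 × 0.07 × 0.26 = 0.000052
P(NFU path fails) [AND] = 0.43 × 0.23 = 0.098900
P(Ship steering unresponsive) [OR] = 1 − (1−0.040184) × (1−0.000052) × (1−0.098900) = 0.135155
Rounded to 4 decimal places: P(Ship steering unresponsive) ≈ 0.1352.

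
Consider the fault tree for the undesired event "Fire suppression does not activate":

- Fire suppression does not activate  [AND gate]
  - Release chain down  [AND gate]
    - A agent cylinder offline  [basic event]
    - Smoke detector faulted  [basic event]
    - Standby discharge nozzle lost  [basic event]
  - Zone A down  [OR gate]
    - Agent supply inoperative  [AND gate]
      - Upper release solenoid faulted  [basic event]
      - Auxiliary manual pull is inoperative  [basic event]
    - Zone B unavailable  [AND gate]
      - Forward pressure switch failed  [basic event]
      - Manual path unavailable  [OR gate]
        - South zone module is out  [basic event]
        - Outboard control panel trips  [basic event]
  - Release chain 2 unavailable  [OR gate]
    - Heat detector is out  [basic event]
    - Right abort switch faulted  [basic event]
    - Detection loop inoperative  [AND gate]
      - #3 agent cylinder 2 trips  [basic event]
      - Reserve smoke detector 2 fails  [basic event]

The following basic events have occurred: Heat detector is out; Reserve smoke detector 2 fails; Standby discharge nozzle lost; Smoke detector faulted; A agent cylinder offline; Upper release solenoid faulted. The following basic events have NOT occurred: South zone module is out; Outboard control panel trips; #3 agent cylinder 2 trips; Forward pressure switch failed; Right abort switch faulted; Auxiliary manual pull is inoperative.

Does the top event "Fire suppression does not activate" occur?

Release chain down [AND]: A agent cylinder offline=occurs, Smoke detector faulted=occurs, Standby discharge nozzle lost=occurs → all inputs occur → occurs.
Agent supply inoperative [AND]: Upper release solenoid faulted=occurs, Auxiliary manual pull is inoperative=not → not all inputs occur → does not occur.
Manual path unavailable [OR]: South zone module is out=not, Outboard control panel trips=not → no input occurs → does not occur.
Zone B unavailable [AND]: Forward pressure switch failed=not, Manual path unavailable=not → not all inputs occur → does not occur.
Zone A down [OR]: Agent supply inoperative=not, Zone B unavailable=not → no input occurs → does not occur.
Detection loop inoperative [AND]: #3 agent cylinder 2 trips=not, Reserve smoke detector 2 fails=occurs → not all inputs occur → does not occur.
Release chain 2 unavailable [OR]: Heat detector is out=occurs, Right abort switch faulted=not, Detection loop inoperative=not → at least one input occurs → occurs.
Fire suppression does not activate [AND]: Release chain down=occurs, Zone A down=not, Release chain 2 unavailable=occurs → not all inputs occur → does not occur.

No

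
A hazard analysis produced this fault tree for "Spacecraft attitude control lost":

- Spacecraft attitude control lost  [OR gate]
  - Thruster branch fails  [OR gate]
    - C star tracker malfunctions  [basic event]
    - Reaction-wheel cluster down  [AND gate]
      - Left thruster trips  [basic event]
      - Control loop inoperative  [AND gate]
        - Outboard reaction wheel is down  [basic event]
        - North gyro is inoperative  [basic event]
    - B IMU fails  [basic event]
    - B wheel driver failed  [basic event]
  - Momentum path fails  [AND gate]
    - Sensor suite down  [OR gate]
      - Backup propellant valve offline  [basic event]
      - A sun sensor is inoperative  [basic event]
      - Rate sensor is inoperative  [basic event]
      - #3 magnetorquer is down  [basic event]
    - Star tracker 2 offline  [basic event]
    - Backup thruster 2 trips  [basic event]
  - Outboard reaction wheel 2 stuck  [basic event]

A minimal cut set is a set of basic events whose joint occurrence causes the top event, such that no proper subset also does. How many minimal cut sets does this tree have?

9

Control loop inoperative [AND]: one cut set from each child combined → 1 × 1 = 1 cut set(s).
Reaction-wheel cluster down [AND]: one cut set from each child combined → 1 × 1 = 1 cut set(s).
Thruster branch fails [OR]: union of children's cut sets → 4 cut set(s).
Sensor suite down [OR]: union of children's cut sets → 4 cut set(s).
Momentum path fails [AND]: one cut set from each child combined → 4 × 1 × 1 = 4 cut set(s).
Spacecraft attitude control lost [OR]: union of children's cut sets → 9 cut set(s).
Minimal cut sets: {C star tracker malfunctions}; {Left thruster trips, North gyro is inoperative, Outboard reaction wheel is down}; {B IMU fails}; {B wheel driver failed}; {Backup propellant valve offline, Backup thruster 2 trips, Star tracker 2 offline}; {A sun sensor is inoperative, Backup thruster 2 trips, Star tracker 2 offline}; {Backup thruster 2 trips, Rate sensor is inoperative, Star tracker 2 offline}; {#3 magnetorquer is down, Backup thruster 2 trips, Star tracker 2 offline}; {Outboard reaction wheel 2 stuck}.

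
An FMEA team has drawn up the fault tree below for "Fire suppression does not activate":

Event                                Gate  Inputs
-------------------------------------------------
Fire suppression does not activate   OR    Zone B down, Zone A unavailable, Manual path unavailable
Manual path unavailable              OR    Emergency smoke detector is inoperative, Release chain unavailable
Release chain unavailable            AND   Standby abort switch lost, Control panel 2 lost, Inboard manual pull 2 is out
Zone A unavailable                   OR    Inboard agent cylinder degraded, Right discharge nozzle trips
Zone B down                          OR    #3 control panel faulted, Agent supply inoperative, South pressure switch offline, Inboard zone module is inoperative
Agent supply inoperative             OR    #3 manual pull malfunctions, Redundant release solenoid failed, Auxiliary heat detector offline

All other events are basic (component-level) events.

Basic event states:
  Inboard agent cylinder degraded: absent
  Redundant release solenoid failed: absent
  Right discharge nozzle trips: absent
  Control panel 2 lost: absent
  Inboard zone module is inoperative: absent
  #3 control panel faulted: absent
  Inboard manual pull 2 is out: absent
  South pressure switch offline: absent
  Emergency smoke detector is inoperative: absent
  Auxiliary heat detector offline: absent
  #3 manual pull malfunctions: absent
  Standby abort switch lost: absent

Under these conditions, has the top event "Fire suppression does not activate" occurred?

Agent supply inoperative [OR]: #3 manual pull malfunctions=not, Redundant release solenoid failed=not, Auxiliary heat detector offline=not → no input occurs → does not occur.
Zone B down [OR]: #3 control panel faulted=not, Agent supply inoperative=not, South pressure switch offline=not, Inboard zone module is inoperative=not → no input occurs → does not occur.
Zone A unavailable [OR]: Inboard agent cylinder degraded=not, Right discharge nozzle trips=not → no input occurs → does not occur.
Release chain unavailable [AND]: Standby abort switch lost=not, Control panel 2 lost=not, Inboard manual pull 2 is out=not → not all inputs occur → does not occur.
Manual path unavailable [OR]: Emergency smoke detector is inoperative=not, Release chain unavailable=not → no input occurs → does not occur.
Fire suppression does not activate [OR]: Zone B down=not, Zone A unavailable=not, Manual path unavailable=not → no input occurs → does not occur.

No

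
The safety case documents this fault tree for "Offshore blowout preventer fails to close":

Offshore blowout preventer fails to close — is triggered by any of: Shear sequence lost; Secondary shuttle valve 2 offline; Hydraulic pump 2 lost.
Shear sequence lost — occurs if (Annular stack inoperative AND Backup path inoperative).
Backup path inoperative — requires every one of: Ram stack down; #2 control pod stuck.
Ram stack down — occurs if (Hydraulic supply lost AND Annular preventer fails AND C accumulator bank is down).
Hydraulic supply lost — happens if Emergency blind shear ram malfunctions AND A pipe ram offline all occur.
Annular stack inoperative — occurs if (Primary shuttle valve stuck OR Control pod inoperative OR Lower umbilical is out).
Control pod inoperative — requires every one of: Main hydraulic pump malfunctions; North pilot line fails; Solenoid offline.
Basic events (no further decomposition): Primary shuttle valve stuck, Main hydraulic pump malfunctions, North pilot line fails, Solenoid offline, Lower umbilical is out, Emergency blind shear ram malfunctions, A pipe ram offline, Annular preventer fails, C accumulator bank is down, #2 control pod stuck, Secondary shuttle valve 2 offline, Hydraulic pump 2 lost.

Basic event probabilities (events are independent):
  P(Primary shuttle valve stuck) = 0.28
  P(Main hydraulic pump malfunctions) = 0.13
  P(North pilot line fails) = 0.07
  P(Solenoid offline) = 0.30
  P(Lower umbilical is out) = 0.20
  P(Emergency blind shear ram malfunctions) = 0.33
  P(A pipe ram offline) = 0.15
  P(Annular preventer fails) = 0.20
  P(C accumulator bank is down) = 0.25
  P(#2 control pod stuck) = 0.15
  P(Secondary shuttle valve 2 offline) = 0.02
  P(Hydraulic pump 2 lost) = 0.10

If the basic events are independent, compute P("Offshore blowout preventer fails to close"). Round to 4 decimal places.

0.1181

P(Control pod inoperative) [AND] = 0.13 × 0.07 × 0.30 = 0.002730
P(Annular stack inoperative) [OR] = 1 − (1−0.28) × (1−0.002730) × (1−0.20) = 0.425572
P(Hydraulic supply lost) [AND] = 0.33 × 0.15 = 0.049500
P(Ram stack down) [AND] = 0.049500 × 0.20 × 0.25 = 0.002475
P(Backup path inoperative) [AND] = 0.002475 × 0.15 = 0.000371
P(Shear sequence lost) [AND] = 0.425572 × 0.000371 = 0.000158
P(Offshore blowout preventer fails to close) [OR] = 1 − (1−0.000158) × (1−0.02) × (1−0.10) = 0.118139
Rounded to 4 decimal places: P(Offshore blowout preventer fails to close) ≈ 0.1181.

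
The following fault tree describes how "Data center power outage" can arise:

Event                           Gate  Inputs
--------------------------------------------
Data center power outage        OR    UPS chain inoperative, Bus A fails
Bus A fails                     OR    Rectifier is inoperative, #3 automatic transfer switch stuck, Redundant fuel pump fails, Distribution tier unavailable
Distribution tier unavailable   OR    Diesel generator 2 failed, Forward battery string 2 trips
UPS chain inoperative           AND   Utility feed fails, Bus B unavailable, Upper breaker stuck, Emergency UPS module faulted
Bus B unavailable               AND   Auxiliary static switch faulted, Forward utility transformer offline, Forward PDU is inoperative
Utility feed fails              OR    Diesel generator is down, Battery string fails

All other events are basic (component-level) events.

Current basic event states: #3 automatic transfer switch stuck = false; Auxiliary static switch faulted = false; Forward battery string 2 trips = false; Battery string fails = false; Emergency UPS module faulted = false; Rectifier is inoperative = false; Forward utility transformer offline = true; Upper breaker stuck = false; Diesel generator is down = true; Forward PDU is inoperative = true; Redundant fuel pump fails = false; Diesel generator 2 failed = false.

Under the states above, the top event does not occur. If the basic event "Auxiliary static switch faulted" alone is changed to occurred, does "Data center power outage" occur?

Counterfactual: set "Auxiliary static switch faulted" to occurred.
Utility feed fails [OR]: Diesel generator is down=occurs, Battery string fails=not → at least one input occurs → occurs.
Bus B unavailable [AND]: Auxiliary static switch faulted=occurs, Forward utility transformer offline=occurs, Forward PDU is inoperative=occurs → all inputs occur → occurs.
UPS chain inoperative [AND]: Utility feed fails=occurs, Bus B unavailable=occurs, Upper breaker stuck=not, Emergency UPS module faulted=not → not all inputs occur → does not occur.
Distribution tier unavailable [OR]: Diesel generator 2 failed=not, Forward battery string 2 trips=not → no input occurs → does not occur.
Bus A fails [OR]: Rectifier is inoperative=not, #3 automatic transfer switch stuck=not, Redundant fuel pump fails=not, Distribution tier unavailable=not → no input occurs → does not occur.
Data center power outage [OR]: UPS chain inoperative=not, Bus A fails=not → no input occurs → does not occur.

No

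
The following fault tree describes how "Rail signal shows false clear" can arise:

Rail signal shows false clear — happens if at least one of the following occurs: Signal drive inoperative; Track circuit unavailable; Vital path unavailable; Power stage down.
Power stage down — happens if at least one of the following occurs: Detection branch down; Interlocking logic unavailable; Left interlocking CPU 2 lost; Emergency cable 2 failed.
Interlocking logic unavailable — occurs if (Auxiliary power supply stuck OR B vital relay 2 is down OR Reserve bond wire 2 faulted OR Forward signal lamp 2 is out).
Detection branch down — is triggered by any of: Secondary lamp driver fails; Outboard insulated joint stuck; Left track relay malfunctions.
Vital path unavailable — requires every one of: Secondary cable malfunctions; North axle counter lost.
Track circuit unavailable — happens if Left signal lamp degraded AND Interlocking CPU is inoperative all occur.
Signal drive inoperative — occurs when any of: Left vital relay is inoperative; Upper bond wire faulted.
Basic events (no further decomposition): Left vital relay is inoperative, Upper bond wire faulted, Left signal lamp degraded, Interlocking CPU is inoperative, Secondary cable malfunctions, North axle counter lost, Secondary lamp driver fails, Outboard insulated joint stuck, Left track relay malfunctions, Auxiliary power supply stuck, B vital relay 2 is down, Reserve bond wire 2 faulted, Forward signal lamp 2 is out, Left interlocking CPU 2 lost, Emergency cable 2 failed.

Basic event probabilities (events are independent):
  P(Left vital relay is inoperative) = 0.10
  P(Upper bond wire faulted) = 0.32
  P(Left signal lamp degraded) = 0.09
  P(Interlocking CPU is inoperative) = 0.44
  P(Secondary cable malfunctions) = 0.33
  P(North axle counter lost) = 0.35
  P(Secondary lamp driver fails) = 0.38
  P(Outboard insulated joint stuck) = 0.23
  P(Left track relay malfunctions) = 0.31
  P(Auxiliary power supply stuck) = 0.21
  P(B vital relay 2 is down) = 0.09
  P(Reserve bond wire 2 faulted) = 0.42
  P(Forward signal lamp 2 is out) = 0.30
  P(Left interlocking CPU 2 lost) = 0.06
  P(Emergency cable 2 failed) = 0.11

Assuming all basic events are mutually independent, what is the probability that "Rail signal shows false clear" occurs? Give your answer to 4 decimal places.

0.9582

P(Signal drive inoperative) [OR] = 1 − (1−0.10) × (1−0.32) = 0.388000
P(Track circuit unavailable) [AND] = 0.09 × 0.44 = 0.039600
P(Vital path unavailable) [AND] = 0.33 × 0.35 = 0.115500
P(Detection branch down) [OR] = 1 − (1−0.38) × (1−0.23) × (1−0.31) = 0.670594
P(Interlocking logic unavailable) [OR] = 1 − (1−0.21) × (1−0.09) × (1−0.42) × (1−0.30) = 0.708127
P(Power stage down) [OR] = 1 − (1−0.670594) × (1−0.708127) × (1−0.06) × (1−0.11) = 0.919565
P(Rail signal shows false clear) [OR] = 1 − (1−0.388000) × (1−0.039600) × (1−0.115500) × (1−0.919565) = 0.958184
Rounded to 4 decimal places: P(Rail signal shows false clear) ≈ 0.9582.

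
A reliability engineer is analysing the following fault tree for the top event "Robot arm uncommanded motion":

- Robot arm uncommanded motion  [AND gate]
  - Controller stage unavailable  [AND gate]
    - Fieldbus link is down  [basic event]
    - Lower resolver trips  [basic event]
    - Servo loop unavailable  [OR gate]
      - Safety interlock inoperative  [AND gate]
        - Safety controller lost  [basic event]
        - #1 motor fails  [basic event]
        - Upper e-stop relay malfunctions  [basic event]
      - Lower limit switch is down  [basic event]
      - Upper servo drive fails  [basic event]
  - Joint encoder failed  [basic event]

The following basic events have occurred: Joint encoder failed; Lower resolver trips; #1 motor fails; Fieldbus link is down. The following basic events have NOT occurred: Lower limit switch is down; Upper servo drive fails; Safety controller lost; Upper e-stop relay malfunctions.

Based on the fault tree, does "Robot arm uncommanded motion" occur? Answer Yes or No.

Safety interlock inoperative [AND]: Safety controller lost=not, #1 motor fails=occurs, Upper e-stop relay malfunctions=not → not all inputs occur → does not occur.
Servo loop unavailable [OR]: Safety interlock inoperative=not, Lower limit switch is down=not, Upper servo drive fails=not → no input occurs → does not occur.
Controller stage unavailable [AND]: Fieldbus link is down=occurs, Lower resolver trips=occurs, Servo loop unavailable=not → not all inputs occur → does not occur.
Robot arm uncommanded motion [AND]: Controller stage unavailable=not, Joint encoder failed=occurs → not all inputs occur → does not occur.

No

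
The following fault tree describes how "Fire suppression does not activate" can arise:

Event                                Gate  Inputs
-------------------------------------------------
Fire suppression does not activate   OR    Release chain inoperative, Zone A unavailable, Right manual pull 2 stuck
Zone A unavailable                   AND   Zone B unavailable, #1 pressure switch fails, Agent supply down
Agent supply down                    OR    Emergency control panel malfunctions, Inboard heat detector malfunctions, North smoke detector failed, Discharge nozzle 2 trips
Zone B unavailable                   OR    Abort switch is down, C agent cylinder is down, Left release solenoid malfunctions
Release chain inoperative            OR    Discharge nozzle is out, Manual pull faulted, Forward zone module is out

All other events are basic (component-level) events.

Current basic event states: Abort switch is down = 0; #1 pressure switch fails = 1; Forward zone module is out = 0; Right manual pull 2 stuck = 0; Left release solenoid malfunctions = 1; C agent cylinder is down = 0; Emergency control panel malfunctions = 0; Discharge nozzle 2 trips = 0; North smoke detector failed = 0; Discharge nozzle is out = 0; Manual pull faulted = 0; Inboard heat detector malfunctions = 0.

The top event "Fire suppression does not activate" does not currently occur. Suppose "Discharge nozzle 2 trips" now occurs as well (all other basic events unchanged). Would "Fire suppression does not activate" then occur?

Yes

Counterfactual: set "Discharge nozzle 2 trips" to occurred.
Release chain inoperative [OR]: Discharge nozzle is out=not, Manual pull faulted=not, Forward zone module is out=not → no input occurs → does not occur.
Zone B unavailable [OR]: Abort switch is down=not, C agent cylinder is down=not, Left release solenoid malfunctions=occurs → at least one input occurs → occurs.
Agent supply down [OR]: Emergency control panel malfunctions=not, Inboard heat detector malfunctions=not, North smoke detector failed=not, Discharge nozzle 2 trips=occurs → at least one input occurs → occurs.
Zone A unavailable [AND]: Zone B unavailable=occurs, #1 pressure switch fails=occurs, Agent supply down=occurs → all inputs occur → occurs.
Fire suppression does not activate [OR]: Release chain inoperative=not, Zone A unavailable=occurs, Right manual pull 2 stuck=not → at least one input occurs → occurs.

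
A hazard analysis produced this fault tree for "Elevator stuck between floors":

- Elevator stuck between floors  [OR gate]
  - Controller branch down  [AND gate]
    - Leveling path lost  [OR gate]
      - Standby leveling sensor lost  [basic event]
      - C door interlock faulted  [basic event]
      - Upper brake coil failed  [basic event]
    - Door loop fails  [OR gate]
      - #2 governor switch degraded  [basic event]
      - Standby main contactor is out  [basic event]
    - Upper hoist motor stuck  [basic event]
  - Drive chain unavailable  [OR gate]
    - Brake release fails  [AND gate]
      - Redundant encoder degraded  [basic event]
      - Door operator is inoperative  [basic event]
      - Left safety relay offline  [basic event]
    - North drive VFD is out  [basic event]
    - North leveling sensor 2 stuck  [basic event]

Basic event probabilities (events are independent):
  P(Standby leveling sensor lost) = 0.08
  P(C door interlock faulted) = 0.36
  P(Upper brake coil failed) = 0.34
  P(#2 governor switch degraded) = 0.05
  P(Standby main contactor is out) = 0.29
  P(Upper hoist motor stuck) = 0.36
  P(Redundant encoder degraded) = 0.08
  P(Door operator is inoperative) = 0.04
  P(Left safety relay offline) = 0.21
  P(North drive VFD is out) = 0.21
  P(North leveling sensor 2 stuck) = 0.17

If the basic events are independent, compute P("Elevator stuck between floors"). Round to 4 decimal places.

P(Leveling path lost) [OR] = 1 − (1−0.08) × (1−0.36) × (1−0.34) = 0.611392
P(Door loop fails) [OR] = 1 − (1−0.05) × (1−0.29) = 0.325500
P(Controller branch down) [AND] = 0.611392 × 0.325500 × 0.36 = 0.071643
P(Brake release fails) [AND] = 0.08 × 0.04 × 0.21 = 0.000672
P(Drive chain unavailable) [OR] = 1 − (1−0.000672) × (1−0.21) × (1−0.17) = 0.344741
P(Elevator stuck between floors) [OR] = 1 − (1−0.071643) × (1−0.344741) = 0.391686
Rounded to 4 decimal places: P(Elevator stuck between floors) ≈ 0.3917.

0.3917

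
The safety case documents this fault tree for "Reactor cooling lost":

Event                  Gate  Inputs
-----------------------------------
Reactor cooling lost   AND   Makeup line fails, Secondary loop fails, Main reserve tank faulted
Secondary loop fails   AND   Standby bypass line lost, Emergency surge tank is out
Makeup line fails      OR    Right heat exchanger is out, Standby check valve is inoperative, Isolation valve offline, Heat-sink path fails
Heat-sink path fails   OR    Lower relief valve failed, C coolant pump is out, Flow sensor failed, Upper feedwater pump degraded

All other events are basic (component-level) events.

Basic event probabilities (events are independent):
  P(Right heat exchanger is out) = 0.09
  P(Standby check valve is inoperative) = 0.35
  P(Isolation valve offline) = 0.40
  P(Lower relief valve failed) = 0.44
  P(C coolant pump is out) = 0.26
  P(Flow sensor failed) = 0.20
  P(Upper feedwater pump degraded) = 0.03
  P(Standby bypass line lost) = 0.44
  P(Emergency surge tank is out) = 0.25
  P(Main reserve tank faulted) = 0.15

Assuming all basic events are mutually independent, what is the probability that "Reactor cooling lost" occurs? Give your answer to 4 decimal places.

0.0146

P(Heat-sink path fails) [OR] = 1 − (1−0.44) × (1−0.26) × (1−0.20) × (1−0.03) = 0.678426
P(Makeup line fails) [OR] = 1 − (1−0.09) × (1−0.35) × (1−0.40) × (1−0.678426) = 0.885873
P(Secondary loop fails) [AND] = 0.44 × 0.25 = 0.110000
P(Reactor cooling lost) [AND] = 0.885873 × 0.110000 × 0.15 = 0.014617
Rounded to 4 decimal places: P(Reactor cooling lost) ≈ 0.0146.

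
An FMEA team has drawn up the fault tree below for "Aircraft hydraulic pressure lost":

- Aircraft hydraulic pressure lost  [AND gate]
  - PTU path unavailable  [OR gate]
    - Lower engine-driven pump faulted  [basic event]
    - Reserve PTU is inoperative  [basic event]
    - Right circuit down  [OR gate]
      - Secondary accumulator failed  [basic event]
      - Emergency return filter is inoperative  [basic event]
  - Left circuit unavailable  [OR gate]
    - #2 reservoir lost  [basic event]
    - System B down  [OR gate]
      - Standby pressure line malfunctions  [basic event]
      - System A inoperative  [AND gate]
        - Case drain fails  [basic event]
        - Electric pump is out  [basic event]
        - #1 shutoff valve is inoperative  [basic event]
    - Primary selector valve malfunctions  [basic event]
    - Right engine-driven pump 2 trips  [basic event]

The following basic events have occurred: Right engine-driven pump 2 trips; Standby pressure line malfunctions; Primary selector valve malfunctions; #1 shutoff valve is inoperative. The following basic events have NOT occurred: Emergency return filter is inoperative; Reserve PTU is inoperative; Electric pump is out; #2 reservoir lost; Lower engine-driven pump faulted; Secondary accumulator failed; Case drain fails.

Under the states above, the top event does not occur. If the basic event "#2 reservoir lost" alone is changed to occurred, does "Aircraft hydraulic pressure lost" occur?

Counterfactual: set "#2 reservoir lost" to occurred.
Right circuit down [OR]: Secondary accumulator failed=not, Emergency return filter is inoperative=not → no input occurs → does not occur.
PTU path unavailable [OR]: Lower engine-driven pump faulted=not, Reserve PTU is inoperative=not, Right circuit down=not → no input occurs → does not occur.
System A inoperative [AND]: Case drain fails=not, Electric pump is out=not, #1 shutoff valve is inoperative=occurs → not all inputs occur → does not occur.
System B down [OR]: Standby pressure line malfunctions=occurs, System A inoperative=not → at least one input occurs → occurs.
Left circuit unavailable [OR]: #2 reservoir lost=occurs, System B down=occurs, Primary selector valve malfunctions=occurs, Right engine-driven pump 2 trips=occurs → at least one input occurs → occurs.
Aircraft hydraulic pressure lost [AND]: PTU path unavailable=not, Left circuit unavailable=occurs → not all inputs occur → does not occur.

No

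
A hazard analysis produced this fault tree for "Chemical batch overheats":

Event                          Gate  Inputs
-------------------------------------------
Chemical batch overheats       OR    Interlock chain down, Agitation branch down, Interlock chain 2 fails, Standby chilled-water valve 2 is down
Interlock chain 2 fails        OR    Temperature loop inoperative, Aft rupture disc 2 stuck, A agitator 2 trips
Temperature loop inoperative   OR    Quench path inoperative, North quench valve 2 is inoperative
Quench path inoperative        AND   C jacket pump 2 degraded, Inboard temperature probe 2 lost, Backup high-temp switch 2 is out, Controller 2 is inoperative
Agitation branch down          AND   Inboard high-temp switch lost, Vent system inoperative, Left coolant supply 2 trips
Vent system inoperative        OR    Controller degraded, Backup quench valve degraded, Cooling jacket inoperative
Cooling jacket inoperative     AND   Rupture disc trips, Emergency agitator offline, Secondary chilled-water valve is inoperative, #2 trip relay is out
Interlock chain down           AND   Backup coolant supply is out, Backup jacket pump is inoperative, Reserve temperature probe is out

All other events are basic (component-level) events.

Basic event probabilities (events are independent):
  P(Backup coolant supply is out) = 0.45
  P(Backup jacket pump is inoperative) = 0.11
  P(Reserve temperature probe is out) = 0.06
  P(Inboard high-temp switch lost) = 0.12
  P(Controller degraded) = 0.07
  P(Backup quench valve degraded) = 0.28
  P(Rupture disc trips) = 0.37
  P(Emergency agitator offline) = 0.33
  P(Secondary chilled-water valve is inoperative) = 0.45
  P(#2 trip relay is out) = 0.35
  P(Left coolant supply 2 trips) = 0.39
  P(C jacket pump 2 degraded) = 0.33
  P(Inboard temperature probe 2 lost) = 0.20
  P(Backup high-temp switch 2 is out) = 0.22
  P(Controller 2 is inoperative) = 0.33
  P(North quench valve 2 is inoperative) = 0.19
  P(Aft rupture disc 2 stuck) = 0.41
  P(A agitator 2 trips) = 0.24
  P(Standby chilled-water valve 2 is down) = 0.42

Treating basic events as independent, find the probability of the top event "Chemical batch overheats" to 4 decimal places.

P(Interlock chain down) [AND] = 0.45 × 0.11 × 0.06 = 0.002970
P(Cooling jacket inoperative) [AND] = 0.37 × 0.33 × 0.45 × 0.35 = 0.019231
P(Vent system inoperative) [OR] = 1 − (1−0.07) × (1−0.28) × (1−0.019231) = 0.343277
P(Agitation branch down) [AND] = 0.12 × 0.343277 × 0.39 = 0.016065
P(Quench path inoperative) [AND] = 0.33 × 0.20 × 0.22 × 0.33 = 0.004792
P(Temperature loop inoperative) [OR] = 1 − (1−0.004792) × (1−0.19) = 0.193882
P(Interlock chain 2 fails) [OR] = 1 − (1−0.193882) × (1−0.41) × (1−0.24) = 0.638537
P(Chemical batch overheats) [OR] = 1 − (1−0.002970) × (1−0.016065) × (1−0.638537) × (1−0.42) = 0.794332
Rounded to 4 decimal places: P(Chemical batch overheats) ≈ 0.7943.

0.7943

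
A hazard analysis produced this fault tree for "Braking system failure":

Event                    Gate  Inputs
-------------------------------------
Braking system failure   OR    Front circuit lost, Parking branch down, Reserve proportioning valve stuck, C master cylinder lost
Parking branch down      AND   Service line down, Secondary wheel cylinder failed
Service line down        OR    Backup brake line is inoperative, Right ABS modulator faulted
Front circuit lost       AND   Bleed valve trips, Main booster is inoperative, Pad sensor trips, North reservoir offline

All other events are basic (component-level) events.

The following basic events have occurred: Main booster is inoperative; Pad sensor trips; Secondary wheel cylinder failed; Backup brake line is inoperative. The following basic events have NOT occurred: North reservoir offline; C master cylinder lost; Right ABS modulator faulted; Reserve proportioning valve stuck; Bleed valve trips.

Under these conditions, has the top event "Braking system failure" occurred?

Yes

Front circuit lost [AND]: Bleed valve trips=not, Main booster is inoperative=occurs, Pad sensor trips=occurs, North reservoir offline=not → not all inputs occur → does not occur.
Service line down [OR]: Backup brake line is inoperative=occurs, Right ABS modulator faulted=not → at least one input occurs → occurs.
Parking branch down [AND]: Service line down=occurs, Secondary wheel cylinder failed=occurs → all inputs occur → occurs.
Braking system failure [OR]: Front circuit lost=not, Parking branch down=occurs, Reserve proportioning valve stuck=not, C master cylinder lost=not → at least one input occurs → occurs.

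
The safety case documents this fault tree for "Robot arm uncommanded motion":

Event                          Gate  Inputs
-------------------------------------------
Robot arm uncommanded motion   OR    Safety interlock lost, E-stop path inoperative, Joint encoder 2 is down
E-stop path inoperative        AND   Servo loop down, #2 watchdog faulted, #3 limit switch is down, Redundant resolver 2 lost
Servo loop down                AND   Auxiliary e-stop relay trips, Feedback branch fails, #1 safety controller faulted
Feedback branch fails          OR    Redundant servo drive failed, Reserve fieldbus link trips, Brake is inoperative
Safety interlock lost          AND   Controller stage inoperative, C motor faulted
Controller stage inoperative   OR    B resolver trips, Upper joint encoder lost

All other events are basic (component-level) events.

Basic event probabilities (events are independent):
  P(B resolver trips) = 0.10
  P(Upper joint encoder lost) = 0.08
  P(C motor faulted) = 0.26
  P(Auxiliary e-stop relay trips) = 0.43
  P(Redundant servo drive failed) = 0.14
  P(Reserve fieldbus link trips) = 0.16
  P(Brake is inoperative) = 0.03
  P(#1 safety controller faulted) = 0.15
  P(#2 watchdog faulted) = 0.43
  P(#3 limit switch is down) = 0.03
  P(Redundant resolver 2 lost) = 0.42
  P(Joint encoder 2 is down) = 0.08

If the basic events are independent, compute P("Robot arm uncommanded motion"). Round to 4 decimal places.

P(Controller stage inoperative) [OR] = 1 − (1−0.10) × (1−0.08) = 0.172000
P(Safety interlock lost) [AND] = 0.172000 × 0.26 = 0.044720
P(Feedback branch fails) [OR] = 1 − (1−0.14) × (1−0.16) × (1−0.03) = 0.299272
P(Servo loop down) [AND] = 0.43 × 0.299272 × 0.15 = 0.019303
P(E-stop path inoperative) [AND] = 0.019303 × 0.43 × 0.03 × 0.42 = 0.000105
P(Robot arm uncommanded motion) [OR] = 1 − (1−0.044720) × (1−0.000105) × (1−0.08) = 0.121235
Rounded to 4 decimal places: P(Robot arm uncommanded motion) ≈ 0.1212.

0.1212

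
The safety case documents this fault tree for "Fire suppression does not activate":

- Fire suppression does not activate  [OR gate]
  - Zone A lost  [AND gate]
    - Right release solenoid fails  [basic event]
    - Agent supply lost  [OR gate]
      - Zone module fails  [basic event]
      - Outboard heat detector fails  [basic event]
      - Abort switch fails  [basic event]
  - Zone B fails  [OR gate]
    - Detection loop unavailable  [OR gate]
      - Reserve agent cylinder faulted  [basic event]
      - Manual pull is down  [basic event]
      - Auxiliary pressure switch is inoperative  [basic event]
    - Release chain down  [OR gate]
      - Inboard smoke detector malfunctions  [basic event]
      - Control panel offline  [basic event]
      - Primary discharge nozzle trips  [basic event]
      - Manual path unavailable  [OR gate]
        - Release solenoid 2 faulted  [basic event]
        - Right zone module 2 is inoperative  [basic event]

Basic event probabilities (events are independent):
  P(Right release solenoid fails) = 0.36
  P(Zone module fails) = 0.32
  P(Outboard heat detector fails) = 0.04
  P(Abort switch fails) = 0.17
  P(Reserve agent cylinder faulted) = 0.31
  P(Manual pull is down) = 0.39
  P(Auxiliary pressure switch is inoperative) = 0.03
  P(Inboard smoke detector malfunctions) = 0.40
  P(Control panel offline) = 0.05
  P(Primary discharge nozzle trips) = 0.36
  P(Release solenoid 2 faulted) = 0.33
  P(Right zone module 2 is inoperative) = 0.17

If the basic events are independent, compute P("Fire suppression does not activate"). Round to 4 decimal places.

P(Agent supply lost) [OR] = 1 − (1−0.32) × (1−0.04) × (1−0.17) = 0.458176
P(Zone A lost) [AND] = 0.36 × 0.458176 = 0.164943
P(Detection loop unavailable) [OR] = 1 − (1−0.31) × (1−0.39) × (1−0.03) = 0.591727
P(Manual path unavailable) [OR] = 1 − (1−0.33) × (1−0.17) = 0.443900
P(Release chain down) [OR] = 1 − (1−0.40) × (1−0.05) × (1−0.36) × (1−0.443900) = 0.797135
P(Zone B fails) [OR] = 1 − (1−0.591727) × (1−0.797135) = 0.917176
P(Fire suppression does not activate) [OR] = 1 − (1−0.164943) × (1−0.917176) = 0.930837
Rounded to 4 decimal places: P(Fire suppression does not activate) ≈ 0.9308.

0.9308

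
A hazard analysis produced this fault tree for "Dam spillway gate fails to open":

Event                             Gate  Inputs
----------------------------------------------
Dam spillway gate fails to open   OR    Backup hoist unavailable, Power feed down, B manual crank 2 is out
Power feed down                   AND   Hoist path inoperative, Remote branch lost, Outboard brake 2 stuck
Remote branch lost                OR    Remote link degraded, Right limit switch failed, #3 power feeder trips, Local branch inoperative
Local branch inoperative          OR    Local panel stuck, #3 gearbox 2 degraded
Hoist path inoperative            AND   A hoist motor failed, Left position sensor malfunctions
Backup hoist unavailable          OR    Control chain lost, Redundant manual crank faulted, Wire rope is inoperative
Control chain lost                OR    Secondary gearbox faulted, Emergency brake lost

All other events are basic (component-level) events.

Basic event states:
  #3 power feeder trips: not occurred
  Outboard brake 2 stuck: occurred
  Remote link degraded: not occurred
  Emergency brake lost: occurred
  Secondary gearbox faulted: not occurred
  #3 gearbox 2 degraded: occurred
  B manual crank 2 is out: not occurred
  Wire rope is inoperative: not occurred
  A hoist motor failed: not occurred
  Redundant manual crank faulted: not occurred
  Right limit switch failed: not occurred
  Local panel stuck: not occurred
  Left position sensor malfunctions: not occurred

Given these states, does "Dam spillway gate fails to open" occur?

Yes

Control chain lost [OR]: Secondary gearbox faulted=not, Emergency brake lost=occurs → at least one input occurs → occurs.
Backup hoist unavailable [OR]: Control chain lost=occurs, Redundant manual crank faulted=not, Wire rope is inoperative=not → at least one input occurs → occurs.
Hoist path inoperative [AND]: A hoist motor failed=not, Left position sensor malfunctions=not → not all inputs occur → does not occur.
Local branch inoperative [OR]: Local panel stuck=not, #3 gearbox 2 degraded=occurs → at least one input occurs → occurs.
Remote branch lost [OR]: Remote link degraded=not, Right limit switch failed=not, #3 power feeder trips=not, Local branch inoperative=occurs → at least one input occurs → occurs.
Power feed down [AND]: Hoist path inoperative=not, Remote branch lost=occurs, Outboard brake 2 stuck=occurs → not all inputs occur → does not occur.
Dam spillway gate fails to open [OR]: Backup hoist unavailable=occurs, Power feed down=not, B manual crank 2 is out=not → at least one input occurs → occurs.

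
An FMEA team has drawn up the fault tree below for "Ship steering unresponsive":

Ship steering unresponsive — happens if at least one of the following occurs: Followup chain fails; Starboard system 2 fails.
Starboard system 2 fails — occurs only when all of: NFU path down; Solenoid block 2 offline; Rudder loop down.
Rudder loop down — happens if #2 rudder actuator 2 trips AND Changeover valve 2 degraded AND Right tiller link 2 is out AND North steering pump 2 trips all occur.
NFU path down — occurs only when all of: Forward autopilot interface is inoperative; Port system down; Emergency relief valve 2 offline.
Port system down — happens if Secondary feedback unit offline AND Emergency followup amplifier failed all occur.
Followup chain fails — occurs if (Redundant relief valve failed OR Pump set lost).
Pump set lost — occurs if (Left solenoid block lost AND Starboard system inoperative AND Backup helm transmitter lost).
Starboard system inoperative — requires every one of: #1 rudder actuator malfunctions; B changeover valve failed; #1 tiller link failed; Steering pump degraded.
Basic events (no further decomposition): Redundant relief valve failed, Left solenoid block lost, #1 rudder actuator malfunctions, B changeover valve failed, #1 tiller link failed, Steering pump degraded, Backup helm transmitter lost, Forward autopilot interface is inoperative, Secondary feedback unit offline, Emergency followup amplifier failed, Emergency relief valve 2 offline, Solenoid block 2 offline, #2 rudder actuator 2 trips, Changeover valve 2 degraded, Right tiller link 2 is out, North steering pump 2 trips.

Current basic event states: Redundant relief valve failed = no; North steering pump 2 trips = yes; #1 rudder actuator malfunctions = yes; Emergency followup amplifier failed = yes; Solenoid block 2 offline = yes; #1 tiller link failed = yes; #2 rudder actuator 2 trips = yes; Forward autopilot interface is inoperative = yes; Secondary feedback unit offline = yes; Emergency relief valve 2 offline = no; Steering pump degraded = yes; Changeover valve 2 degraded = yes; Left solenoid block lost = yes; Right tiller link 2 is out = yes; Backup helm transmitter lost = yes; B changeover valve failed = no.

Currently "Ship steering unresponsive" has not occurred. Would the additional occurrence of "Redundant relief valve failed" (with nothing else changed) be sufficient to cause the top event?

Yes

Counterfactual: set "Redundant relief valve failed" to occurred.
Starboard system inoperative [AND]: #1 rudder actuator malfunctions=occurs, B changeover valve failed=not, #1 tiller link failed=occurs, Steering pump degraded=occurs → not all inputs occur → does not occur.
Pump set lost [AND]: Left solenoid block lost=occurs, Starboard system inoperative=not, Backup helm transmitter lost=occurs → not all inputs occur → does not occur.
Followup chain fails [OR]: Redundant relief valve failed=occurs, Pump set lost=not → at least one input occurs → occurs.
Port system down [AND]: Secondary feedback unit offline=occurs, Emergency followup amplifier failed=occurs → all inputs occur → occurs.
NFU path down [AND]: Forward autopilot interface is inoperative=occurs, Port system down=occurs, Emergency relief valve 2 offline=not → not all inputs occur → does not occur.
Rudder loop down [AND]: #2 rudder actuator 2 trips=occurs, Changeover valve 2 degraded=occurs, Right tiller link 2 is out=occurs, North steering pump 2 trips=occurs → all inputs occur → occurs.
Starboard system 2 fails [AND]: NFU path down=not, Solenoid block 2 offline=occurs, Rudder loop down=occurs → not all inputs occur → does not occur.
Ship steering unresponsive [OR]: Followup chain fails=occurs, Starboard system 2 fails=not → at least one input occurs → occurs.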